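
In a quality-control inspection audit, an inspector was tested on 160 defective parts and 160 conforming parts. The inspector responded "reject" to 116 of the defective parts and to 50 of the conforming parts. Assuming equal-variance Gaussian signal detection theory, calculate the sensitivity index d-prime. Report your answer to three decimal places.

d-prime = 1.087

H = 116/160 = 0.7250
FA = 50/160 = 0.3125
z(H) = z(0.7250) = 0.5978
z(FA) = z(0.3125) = -0.4888
d' = z(H) − z(FA) = 0.5978 − (-0.4888) = 1.0866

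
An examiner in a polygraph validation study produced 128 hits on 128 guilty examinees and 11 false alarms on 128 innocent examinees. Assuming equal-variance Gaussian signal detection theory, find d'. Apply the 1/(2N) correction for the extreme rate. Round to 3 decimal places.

d' = 4.026

The hit rate is 128/128 = 1, so apply the 1/(2N) correction: H → 1 − 1/(2·128) = 0.99609.
z(H) = z(0.99609) = 2.6597
z(FA) = z(0.08594) = -1.3662
d' = 2.6597 − (-1.3662) = 4.0259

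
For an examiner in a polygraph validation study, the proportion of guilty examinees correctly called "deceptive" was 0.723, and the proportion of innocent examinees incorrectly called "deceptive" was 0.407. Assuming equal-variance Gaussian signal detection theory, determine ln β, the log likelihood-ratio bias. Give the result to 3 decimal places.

Φ⁻¹(H) = 0.5918
Φ⁻¹(FA) = -0.2353
ln β = −½·[z(H)² − z(FA)²] = −0.5 × (0.3502 − 0.0554) = -0.1474

ln β = -0.147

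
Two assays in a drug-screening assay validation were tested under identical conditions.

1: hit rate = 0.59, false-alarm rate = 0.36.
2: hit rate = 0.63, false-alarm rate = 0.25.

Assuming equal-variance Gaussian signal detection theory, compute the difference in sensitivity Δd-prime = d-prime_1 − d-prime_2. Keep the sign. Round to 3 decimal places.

Δd-prime = -0.420

1: z(0.59) = 0.2275, z(0.36) = -0.3585, d' = 0.5860
2: z(0.63) = 0.3319, z(0.25) = -0.6745, d' = 1.0064
Δd' = d'_1 − d'_2 = 0.5860 − 1.0064 = -0.4204
2 has the higher sensitivity.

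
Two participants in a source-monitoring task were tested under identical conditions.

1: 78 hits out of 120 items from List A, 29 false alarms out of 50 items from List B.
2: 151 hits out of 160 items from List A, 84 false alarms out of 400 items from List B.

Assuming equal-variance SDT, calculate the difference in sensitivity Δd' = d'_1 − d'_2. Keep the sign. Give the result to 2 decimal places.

1: z(0.6500) = 0.385, z(0.5800) = 0.202, d' = 0.183
2: z(0.9437) = 1.587, z(0.2100) = -0.806, d' = 2.393
Δd' = d'_1 − d'_2 = 0.183 − 2.393 = -2.210
2 has the higher sensitivity.

Δd' = -2.21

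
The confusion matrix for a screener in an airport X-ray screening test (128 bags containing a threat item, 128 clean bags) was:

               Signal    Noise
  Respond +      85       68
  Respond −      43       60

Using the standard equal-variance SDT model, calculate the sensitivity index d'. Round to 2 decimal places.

d' = 0.35

H = 85/128 = 0.6641
FA = 68/128 = 0.5312
Φ⁻¹(H) = Φ⁻¹(0.6641) = 0.4237
Φ⁻¹(FA) = Φ⁻¹(0.5312) = 0.0783
d' = z(H) − z(FA) = 0.4237 − 0.0783 = 0.3454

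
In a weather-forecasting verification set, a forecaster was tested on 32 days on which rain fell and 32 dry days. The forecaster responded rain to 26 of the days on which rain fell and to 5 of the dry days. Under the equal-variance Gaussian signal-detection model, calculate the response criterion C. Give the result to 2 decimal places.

C = 0.06

H = 26/32 = 0.8125
FA = 5/32 = 0.1562
z(H) = z(0.8125) = 0.887
z(FA) = z(0.1562) = -1.010
c = −½·[z(H) + z(FA)] = −0.5 × (0.887 + (-1.010)) = 0.0615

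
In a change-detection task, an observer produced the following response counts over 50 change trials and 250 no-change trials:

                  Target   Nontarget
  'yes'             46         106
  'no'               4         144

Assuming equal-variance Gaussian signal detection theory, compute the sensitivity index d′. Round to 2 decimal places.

H = 46/50 = 0.9200
FA = 106/250 = 0.4240
z(H) = 1.4051
z(FA) = -0.1917
d' = z(H) − z(FA) = 1.4051 − (-0.1917) = 1.5968

d′ = 1.60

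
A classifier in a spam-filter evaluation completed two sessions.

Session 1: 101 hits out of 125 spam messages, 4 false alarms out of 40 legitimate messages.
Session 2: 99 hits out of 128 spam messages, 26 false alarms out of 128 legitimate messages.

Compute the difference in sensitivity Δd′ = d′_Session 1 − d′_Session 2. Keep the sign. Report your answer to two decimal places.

Δd′ = 0.57

Session 1: z(0.8080) = 0.871, z(0.1000) = -1.282, d' = 2.153
Session 2: z(0.7734) = 0.750, z(0.2031) = -0.831, d' = 1.581
Δd' = d'_Session 1 − d'_Session 2 = 2.153 − 1.581 = 0.572
Session 1 has the higher sensitivity.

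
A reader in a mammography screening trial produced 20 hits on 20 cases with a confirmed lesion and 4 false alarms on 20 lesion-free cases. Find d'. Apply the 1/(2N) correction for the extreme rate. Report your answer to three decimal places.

d' = 2.802

The hit rate is 20/20 = 1, so apply the 1/(2N) correction: H → 1 − 1/(2·20) = 0.97500.
z(H) = z(0.97500) = 1.9600
z(FA) = z(0.20000) = -0.8416
d' = 1.9600 − (-0.8416) = 2.8016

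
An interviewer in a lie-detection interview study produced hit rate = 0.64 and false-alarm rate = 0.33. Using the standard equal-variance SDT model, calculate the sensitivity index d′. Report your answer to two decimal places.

d′ = 0.80

Φ⁻¹(0.64) = 0.3585, Φ⁻¹(0.33) = -0.4399
d' = z(H) − z(FA) = 0.3585 − (-0.4399) = 0.7984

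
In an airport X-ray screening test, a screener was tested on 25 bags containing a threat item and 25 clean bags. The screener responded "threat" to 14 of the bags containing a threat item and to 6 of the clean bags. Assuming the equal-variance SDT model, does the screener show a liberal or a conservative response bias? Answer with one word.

z(H) = 0.151, z(FA) = -0.706
c = −½·(z(H) + z(FA)) = 0.2775
c > 0 → conservative criterion (biased toward responding “no”).

conservative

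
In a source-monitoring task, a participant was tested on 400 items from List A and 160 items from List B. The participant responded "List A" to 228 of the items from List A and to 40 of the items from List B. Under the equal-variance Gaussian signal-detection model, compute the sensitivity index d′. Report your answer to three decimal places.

H = 228/400 = 0.5700
FA = 40/160 = 0.2500
z(0.5700) = 0.1764, z(0.2500) = -0.6745
d' = z(H) − z(FA) = 0.1764 − (-0.6745) = 0.8509

d′ = 0.851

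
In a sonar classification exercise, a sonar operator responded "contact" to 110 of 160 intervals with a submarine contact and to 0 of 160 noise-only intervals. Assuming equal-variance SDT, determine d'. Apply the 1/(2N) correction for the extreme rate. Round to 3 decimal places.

d' = 3.223

The false-alarm rate is 0/160 = 0, so apply the 1/(2N) correction: FA → 1/(2·160) = 0.00313.
z(H) = z(0.68750) = 0.4888
z(FA) = z(0.00313) = -2.7338
d' = 0.4888 − (-2.7338) = 3.2226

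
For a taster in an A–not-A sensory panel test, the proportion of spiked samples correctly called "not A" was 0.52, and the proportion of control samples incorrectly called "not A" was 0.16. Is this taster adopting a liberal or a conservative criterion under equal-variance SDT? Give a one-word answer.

conservative

z(H) = 0.050, z(FA) = -0.994
c = −½·(z(H) + z(FA)) = 0.472
c > 0 → conservative criterion (biased toward responding “no”).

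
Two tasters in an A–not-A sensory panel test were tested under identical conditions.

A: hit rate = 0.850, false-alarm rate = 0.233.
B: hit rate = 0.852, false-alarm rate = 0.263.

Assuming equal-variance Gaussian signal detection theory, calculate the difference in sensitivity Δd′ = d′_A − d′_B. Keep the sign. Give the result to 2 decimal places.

A: z(0.850) = 1.036, z(0.233) = -0.729, d' = 1.765
B: z(0.852) = 1.045, z(0.263) = -0.634, d' = 1.679
Δd' = d'_A − d'_B = 1.765 − 1.679 = 0.086
A has the higher sensitivity.

Δd′ = 0.09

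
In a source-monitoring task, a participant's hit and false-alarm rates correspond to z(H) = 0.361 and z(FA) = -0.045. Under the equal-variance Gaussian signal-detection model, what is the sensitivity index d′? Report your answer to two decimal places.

d' = z(H) − z(FA) = 0.361 − (-0.045) = 0.406

d′ = 0.41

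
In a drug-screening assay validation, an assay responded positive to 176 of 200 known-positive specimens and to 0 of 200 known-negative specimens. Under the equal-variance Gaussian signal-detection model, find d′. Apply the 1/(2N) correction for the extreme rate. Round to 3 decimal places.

d′ = 3.982

The false-alarm rate is 0/200 = 0, so apply the 1/(2N) correction: FA → 1/(2·200) = 0.00250.
z(H) = z(0.88000) = 1.1750
z(FA) = z(0.00250) = -2.8070
d' = 1.1750 − (-2.8070) = 3.9820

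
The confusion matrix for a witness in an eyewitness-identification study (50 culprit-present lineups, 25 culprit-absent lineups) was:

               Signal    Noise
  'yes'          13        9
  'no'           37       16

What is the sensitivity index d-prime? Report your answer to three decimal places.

d-prime = -0.285

H = 13/50 = 0.2600
FA = 9/25 = 0.3600
Φ⁻¹(H) = -0.6433
Φ⁻¹(FA) = -0.3585
d' = z(H) − z(FA) = -0.6433 − (-0.3585) = -0.2848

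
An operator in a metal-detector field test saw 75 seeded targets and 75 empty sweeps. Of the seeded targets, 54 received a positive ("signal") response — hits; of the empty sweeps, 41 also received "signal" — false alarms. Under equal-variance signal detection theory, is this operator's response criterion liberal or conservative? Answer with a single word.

liberal

z(H) = 0.583, z(FA) = 0.117
c = −½·(z(H) + z(FA)) = -0.350
c < 0 → liberal criterion (biased toward responding “yes”).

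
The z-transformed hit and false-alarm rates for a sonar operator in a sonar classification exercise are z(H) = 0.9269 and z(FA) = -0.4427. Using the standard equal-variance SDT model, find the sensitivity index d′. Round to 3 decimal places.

d′ = 1.370

d' = z(H) − z(FA) = 0.9269 − (-0.4427) = 1.3696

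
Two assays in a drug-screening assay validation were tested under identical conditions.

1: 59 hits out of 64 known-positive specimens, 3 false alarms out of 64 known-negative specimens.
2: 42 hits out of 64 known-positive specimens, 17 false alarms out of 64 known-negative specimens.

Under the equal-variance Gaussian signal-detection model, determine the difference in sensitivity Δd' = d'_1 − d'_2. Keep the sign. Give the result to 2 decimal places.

Δd' = 2.07

1: z(0.9219) = 1.418, z(0.0469) = -1.676, d' = 3.094
2: z(0.6562) = 0.402, z(0.2656) = -0.626, d' = 1.028
Δd' = d'_1 − d'_2 = 3.094 − 1.028 = 2.066
1 has the higher sensitivity.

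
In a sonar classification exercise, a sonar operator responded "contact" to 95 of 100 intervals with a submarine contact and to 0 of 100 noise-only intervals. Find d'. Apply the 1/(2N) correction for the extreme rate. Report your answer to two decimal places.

d' = 4.22

The false-alarm rate is 0/100 = 0, so apply the 1/(2N) correction: FA → 1/(2·100) = 0.00500.
z(H) = z(0.95000) = 1.645
z(FA) = z(0.00500) = -2.576
d' = 1.645 − (-2.576) = 4.221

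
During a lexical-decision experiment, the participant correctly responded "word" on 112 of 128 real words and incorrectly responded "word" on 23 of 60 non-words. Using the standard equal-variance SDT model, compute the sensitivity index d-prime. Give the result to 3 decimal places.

d-prime = 1.447

H = 112/128 = 0.8750
FA = 23/60 = 0.3833
z(0.8750) = 1.1503, z(0.3833) = -0.2968
d' = z(H) − z(FA) = 1.1503 − (-0.2968) = 1.4471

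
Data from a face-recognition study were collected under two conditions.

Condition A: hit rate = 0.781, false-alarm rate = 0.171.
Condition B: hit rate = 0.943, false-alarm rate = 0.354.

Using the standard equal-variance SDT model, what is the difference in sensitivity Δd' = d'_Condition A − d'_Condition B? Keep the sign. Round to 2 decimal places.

Condition A: z(0.781) = 0.776, z(0.171) = -0.950, d' = 1.726
Condition B: z(0.943) = 1.580, z(0.354) = -0.375, d' = 1.955
Δd' = d'_Condition A − d'_Condition B = 1.726 − 1.955 = -0.229
Condition B has the higher sensitivity.

Δd' = -0.23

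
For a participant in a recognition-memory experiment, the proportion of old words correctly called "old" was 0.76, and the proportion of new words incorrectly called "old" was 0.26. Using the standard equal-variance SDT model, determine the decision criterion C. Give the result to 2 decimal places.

C = -0.03

z(H) = z(0.76) = 0.7063
z(FA) = z(0.26) = -0.6433
c = −½·[z(H) + z(FA)] = −0.5 × (0.7063 + (-0.6433)) = -0.0315
c < 0: the participant has a liberal response bias.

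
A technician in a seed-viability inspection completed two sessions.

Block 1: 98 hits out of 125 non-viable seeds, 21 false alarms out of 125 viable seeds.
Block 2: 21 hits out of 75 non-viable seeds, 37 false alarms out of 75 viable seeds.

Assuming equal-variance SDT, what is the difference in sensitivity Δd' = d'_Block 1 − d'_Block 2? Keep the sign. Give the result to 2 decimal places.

Δd' = 2.31

Block 1: z(0.7840) = 0.786, z(0.1680) = -0.962, d' = 1.748
Block 2: z(0.2800) = -0.583, z(0.4933) = -0.017, d' = -0.566
Δd' = d'_Block 1 − d'_Block 2 = 1.748 − (-0.566) = 2.314
Block 1 has the higher sensitivity.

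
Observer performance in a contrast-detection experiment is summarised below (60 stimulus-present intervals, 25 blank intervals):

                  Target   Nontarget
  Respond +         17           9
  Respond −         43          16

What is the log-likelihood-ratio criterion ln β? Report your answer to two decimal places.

H = 17/60 = 0.2833
FA = 9/25 = 0.3600
z(H) = z(0.2833) = -0.573
z(FA) = z(0.3600) = -0.358
ln β = −½·[z(H)² − z(FA)²] = −0.5 × (0.328 − 0.128) = -0.100

ln β = -0.10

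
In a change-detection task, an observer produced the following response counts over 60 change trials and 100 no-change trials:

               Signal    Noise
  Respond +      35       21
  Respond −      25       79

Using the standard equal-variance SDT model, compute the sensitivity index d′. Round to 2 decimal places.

d′ = 1.02

H = 35/60 = 0.5833
FA = 21/100 = 0.2100
z(H) = z(0.5833) = 0.210
z(FA) = z(0.2100) = -0.806
d' = z(H) − z(FA) = 0.210 − (-0.806) = 1.016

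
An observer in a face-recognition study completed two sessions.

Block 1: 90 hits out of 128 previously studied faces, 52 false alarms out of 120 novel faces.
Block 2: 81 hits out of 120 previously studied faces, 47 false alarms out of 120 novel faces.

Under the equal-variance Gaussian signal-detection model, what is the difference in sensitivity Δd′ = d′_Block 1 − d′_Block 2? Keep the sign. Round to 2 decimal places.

Block 1: z(0.7031) = 0.533, z(0.4333) = -0.168, d' = 0.701
Block 2: z(0.6750) = 0.454, z(0.3917) = -0.275, d' = 0.729
Δd' = d'_Block 1 − d'_Block 2 = 0.701 − 0.729 = -0.028
Block 2 has the higher sensitivity.

Δd′ = -0.03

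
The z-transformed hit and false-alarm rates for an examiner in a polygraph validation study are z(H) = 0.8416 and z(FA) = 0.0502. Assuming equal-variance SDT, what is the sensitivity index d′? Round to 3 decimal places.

d' = z(H) − z(FA) = 0.8416 − 0.0502 = 0.7914

d′ = 0.791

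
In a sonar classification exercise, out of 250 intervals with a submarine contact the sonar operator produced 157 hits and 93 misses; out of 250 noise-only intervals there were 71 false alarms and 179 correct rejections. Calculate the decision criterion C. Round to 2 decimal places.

C = 0.12

H = 157/250 = 0.6280
FA = 71/250 = 0.2840
Φ⁻¹(0.6280) = 0.327, Φ⁻¹(0.2840) = -0.571
c = −½·[z(H) + z(FA)] = −0.5 × (0.327 + (-0.571)) = 0.122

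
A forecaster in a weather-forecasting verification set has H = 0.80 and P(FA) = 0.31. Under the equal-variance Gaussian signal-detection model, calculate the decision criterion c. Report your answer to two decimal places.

c = -0.17

Φ⁻¹(H) = Φ⁻¹(0.80) = 0.842
Φ⁻¹(FA) = Φ⁻¹(0.31) = -0.496
c = −½·[z(H) + z(FA)] = −0.5 × (0.842 + (-0.496)) = -0.173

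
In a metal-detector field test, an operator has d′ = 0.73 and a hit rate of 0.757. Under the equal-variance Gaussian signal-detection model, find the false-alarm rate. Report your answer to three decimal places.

false-alarm rate = 0.487

z(hit rate) = z(0.757) = 0.6967
z(FA) = z(H) − d' = 0.6967 − 0.73 = -0.0333
false-alarm rate = Φ(-0.0333) = 0.4867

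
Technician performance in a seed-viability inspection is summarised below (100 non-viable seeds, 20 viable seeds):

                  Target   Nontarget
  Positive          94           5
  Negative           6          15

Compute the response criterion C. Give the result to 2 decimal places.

C = -0.44

H = 94/100 = 0.9400
FA = 5/20 = 0.2500
z(0.9400) = 1.5548, z(0.2500) = -0.6745
c = −½·[z(H) + z(FA)] = −0.5 × (1.5548 + (-0.6745)) = -0.44015
c < 0: the technician has a liberal response bias.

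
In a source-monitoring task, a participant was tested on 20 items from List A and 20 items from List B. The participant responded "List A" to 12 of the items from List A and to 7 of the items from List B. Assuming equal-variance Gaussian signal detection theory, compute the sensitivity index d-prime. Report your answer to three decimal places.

H = 12/20 = 0.6000
FA = 7/20 = 0.3500
z(H) = z(0.6000) = 0.2533
z(FA) = z(0.3500) = -0.3853
d' = z(H) − z(FA) = 0.2533 − (-0.3853) = 0.6386

d-prime = 0.639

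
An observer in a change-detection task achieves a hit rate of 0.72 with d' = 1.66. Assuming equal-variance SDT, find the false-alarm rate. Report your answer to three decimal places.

z(hit rate) = z(0.72) = 0.5828
z(FA) = z(H) − d' = 0.5828 − 1.66 = -1.0772
false-alarm rate = Φ(-1.0772) = 0.1407

false-alarm rate = 0.141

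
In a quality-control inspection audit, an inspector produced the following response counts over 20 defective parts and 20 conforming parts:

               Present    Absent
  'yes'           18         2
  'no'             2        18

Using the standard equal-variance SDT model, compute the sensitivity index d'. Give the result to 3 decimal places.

H = 18/20 = 0.9000
FA = 2/20 = 0.1000
Φ⁻¹(0.9000) = 1.2816, Φ⁻¹(0.1000) = -1.2816
d' = z(H) − z(FA) = 1.2816 − (-1.2816) = 2.5632

d' = 2.563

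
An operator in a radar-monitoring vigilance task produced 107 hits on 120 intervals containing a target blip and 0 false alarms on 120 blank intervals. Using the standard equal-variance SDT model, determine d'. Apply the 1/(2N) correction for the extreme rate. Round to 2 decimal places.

The false-alarm rate is 0/120 = 0, so apply the 1/(2N) correction: FA → 1/(2·120) = 0.00417.
z(H) = z(0.89167) = 1.235
z(FA) = z(0.00417) = -2.638
d' = 1.235 − (-2.638) = 3.873

d' = 3.87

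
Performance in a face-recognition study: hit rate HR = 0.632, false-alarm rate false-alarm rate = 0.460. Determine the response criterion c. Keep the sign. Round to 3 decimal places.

c = -0.118

z(H) = z(0.632) = 0.3372
z(FA) = z(0.460) = -0.1004
c = −½·[z(H) + z(FA)] = −0.5 × (0.3372 + (-0.1004)) = -0.1184
c < 0: the observer has a liberal response bias.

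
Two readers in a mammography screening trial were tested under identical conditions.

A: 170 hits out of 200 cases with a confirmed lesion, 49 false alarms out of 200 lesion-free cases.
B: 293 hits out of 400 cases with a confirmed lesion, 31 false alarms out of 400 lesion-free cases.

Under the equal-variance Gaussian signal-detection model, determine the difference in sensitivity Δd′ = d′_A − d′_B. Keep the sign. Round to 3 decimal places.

Δd′ = -0.316

A: z(0.8500) = 1.0364, z(0.2450) = -0.6903, d' = 1.7267
B: z(0.7325) = 0.6204, z(0.0775) = -1.4221, d' = 2.0425
Δd' = d'_A − d'_B = 1.7267 − 2.0425 = -0.3158
B has the higher sensitivity.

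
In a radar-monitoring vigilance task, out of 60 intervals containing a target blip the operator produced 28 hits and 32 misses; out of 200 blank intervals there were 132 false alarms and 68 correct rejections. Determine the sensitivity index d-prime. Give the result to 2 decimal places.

H = 28/60 = 0.4667
FA = 132/200 = 0.6600
Φ⁻¹(H) = Φ⁻¹(0.4667) = -0.0836
Φ⁻¹(FA) = Φ⁻¹(0.6600) = 0.4125
d' = z(H) − z(FA) = -0.0836 − 0.4125 = -0.4961

d-prime = -0.50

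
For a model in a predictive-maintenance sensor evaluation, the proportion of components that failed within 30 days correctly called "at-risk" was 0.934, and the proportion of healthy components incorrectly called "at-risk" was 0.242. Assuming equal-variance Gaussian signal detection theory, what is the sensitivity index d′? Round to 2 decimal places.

d′ = 2.21

z(H) = z(0.934) = 1.506
z(FA) = z(0.242) = -0.700
d' = z(H) − z(FA) = 1.506 − (-0.700) = 2.206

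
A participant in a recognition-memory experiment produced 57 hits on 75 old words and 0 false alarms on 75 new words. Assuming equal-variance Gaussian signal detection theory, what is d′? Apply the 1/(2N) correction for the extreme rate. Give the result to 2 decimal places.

The false-alarm rate is 0/75 = 0, so apply the 1/(2N) correction: FA → 1/(2·75) = 0.00667.
z(H) = z(0.76000) = 0.706
z(FA) = z(0.00667) = -2.475
d' = 0.706 − (-2.475) = 3.181

d′ = 3.18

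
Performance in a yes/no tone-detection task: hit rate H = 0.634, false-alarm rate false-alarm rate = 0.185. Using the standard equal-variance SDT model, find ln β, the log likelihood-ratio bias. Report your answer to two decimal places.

Φ⁻¹(H) = 0.342
Φ⁻¹(FA) = -0.896
ln β = −½·[z(H)² − z(FA)²] = −0.5 × (0.117 − 0.803) = 0.343

ln β = 0.34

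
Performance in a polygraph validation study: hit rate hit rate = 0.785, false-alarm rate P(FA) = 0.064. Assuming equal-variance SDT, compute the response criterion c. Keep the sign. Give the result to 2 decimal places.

Φ⁻¹(H) = Φ⁻¹(0.785) = 0.789
Φ⁻¹(FA) = Φ⁻¹(0.064) = -1.522
c = −½·[z(H) + z(FA)] = −0.5 × (0.789 + (-1.522)) = 0.3665
c > 0: the examiner has a conservative response bias.

c = 0.37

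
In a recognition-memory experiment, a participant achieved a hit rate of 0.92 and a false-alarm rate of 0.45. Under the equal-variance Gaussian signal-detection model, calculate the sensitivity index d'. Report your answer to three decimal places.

z(0.92) = 1.4051, z(0.45) = -0.1257
d' = z(H) − z(FA) = 1.4051 − (-0.1257) = 1.5308

d' = 1.531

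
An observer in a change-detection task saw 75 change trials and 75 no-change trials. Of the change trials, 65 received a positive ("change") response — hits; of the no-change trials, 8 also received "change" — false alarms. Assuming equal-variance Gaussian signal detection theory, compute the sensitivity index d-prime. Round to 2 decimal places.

H = 65/75 = 0.8667
FA = 8/75 = 0.1067
Φ⁻¹(0.8667) = 1.111, Φ⁻¹(0.1067) = -1.244
d' = z(H) − z(FA) = 1.111 − (-1.244) = 2.355

d-prime = 2.36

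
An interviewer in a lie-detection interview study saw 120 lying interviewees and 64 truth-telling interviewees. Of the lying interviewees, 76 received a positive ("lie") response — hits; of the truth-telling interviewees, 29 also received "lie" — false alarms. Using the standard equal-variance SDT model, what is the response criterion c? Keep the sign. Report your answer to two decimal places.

H = 76/120 = 0.6333
FA = 29/64 = 0.4531
Φ⁻¹(H) = Φ⁻¹(0.6333) = 0.3406
Φ⁻¹(FA) = Φ⁻¹(0.4531) = -0.1178
c = −½·[z(H) + z(FA)] = −0.5 × (0.3406 + (-0.1178)) = -0.1114
c < 0: the interviewer has a liberal response bias.

c = -0.11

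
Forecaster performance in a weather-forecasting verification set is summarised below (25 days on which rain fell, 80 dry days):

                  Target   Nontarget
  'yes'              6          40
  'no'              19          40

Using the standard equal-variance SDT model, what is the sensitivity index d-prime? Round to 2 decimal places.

d-prime = -0.71

H = 6/25 = 0.2400
FA = 40/80 = 0.5000
z(H) = z(0.2400) = -0.7063
z(FA) = z(0.5000) = 0.0000
d' = z(H) − z(FA) = -0.7063 − 0.0000 = -0.7063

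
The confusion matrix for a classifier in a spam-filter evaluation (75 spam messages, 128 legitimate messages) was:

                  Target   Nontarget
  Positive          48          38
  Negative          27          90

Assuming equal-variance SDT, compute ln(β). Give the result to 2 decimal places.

H = 48/75 = 0.6400
FA = 38/128 = 0.2969
z(H) = z(0.6400) = 0.358
z(FA) = z(0.2969) = -0.533
ln β = −½·[z(H)² − z(FA)²] = −0.5 × (0.128 − 0.284) = 0.078

ln β = 0.08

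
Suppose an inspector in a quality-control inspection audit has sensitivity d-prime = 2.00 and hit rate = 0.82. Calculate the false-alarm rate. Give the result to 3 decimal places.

false-alarm rate = 0.139

z(hit rate) = z(0.82) = 0.9154
z(FA) = z(H) − d' = 0.9154 − 2.00 = -1.0846
false-alarm rate = Φ(-1.0846) = 0.1390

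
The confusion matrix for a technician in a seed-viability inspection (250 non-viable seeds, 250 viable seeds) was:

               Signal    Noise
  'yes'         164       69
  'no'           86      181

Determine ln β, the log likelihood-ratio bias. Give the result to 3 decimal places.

ln β = 0.096

H = 164/250 = 0.6560
FA = 69/250 = 0.2760
z(H) = 0.4016
z(FA) = -0.5948
ln β = −½·[z(H)² − z(FA)²] = −0.5 × (0.1613 − 0.3538) = 0.09625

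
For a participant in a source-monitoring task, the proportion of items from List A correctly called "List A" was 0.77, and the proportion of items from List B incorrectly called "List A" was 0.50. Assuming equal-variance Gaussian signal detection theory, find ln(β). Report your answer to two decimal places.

ln β = -0.27

Φ⁻¹(H) = 0.739
Φ⁻¹(FA) = 0.000
ln β = −½·[z(H)² − z(FA)²] = −0.5 × (0.546 − 0.000) = -0.273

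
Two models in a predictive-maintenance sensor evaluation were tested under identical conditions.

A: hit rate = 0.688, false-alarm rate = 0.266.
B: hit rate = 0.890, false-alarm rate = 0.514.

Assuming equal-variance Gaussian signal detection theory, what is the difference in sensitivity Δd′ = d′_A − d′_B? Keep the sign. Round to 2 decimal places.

Δd′ = -0.08

A: z(0.688) = 0.490, z(0.266) = -0.625, d' = 1.115
B: z(0.890) = 1.227, z(0.514) = 0.035, d' = 1.192
Δd' = d'_A − d'_B = 1.115 − 1.192 = -0.077
B has the higher sensitivity.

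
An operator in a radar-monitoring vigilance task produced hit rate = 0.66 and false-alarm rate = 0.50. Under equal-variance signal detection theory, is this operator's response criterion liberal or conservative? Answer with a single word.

z(H) = 0.412, z(FA) = 0.000
c = −½·(z(H) + z(FA)) = -0.206
c < 0 → liberal criterion (biased toward responding “yes”).

liberal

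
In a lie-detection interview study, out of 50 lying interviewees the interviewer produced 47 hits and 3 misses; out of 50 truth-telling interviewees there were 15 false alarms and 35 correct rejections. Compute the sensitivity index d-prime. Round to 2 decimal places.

H = 47/50 = 0.9400
FA = 15/50 = 0.3000
Φ⁻¹(H) = Φ⁻¹(0.9400) = 1.5548
Φ⁻¹(FA) = Φ⁻¹(0.3000) = -0.5244
d' = z(H) − z(FA) = 1.5548 − (-0.5244) = 2.0792

d-prime = 2.08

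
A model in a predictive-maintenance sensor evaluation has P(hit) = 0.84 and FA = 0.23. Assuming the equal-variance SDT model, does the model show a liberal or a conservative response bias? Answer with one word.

liberal

z(H) = 0.994, z(FA) = -0.739
c = −½·(z(H) + z(FA)) = -0.1275
c < 0 → liberal criterion (biased toward responding “yes”).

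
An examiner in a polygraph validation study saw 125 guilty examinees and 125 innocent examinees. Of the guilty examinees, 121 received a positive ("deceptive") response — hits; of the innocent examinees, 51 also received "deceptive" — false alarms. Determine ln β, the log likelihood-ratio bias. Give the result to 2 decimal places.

ln β = -1.69

H = 121/125 = 0.9680
FA = 51/125 = 0.4080
z(0.9680) = 1.852, z(0.4080) = -0.233
ln β = −½·[z(H)² − z(FA)²] = −0.5 × (3.430 − 0.054) = -1.688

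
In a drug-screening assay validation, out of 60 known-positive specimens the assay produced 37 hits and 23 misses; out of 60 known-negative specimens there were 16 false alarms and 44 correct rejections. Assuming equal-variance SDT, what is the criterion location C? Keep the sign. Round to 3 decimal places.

H = 37/60 = 0.6167
FA = 16/60 = 0.2667
Φ⁻¹(H) = 0.2968
Φ⁻¹(FA) = -0.6228
c = −½·[z(H) + z(FA)] = −0.5 × (0.2968 + (-0.6228)) = 0.1630
c > 0: the assay has a conservative response bias.

C = 0.163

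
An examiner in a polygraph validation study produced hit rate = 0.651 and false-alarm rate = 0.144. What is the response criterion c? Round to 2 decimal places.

c = 0.34

z(0.651) = 0.388, z(0.144) = -1.063
c = −½·[z(H) + z(FA)] = −0.5 × (0.388 + (-1.063)) = 0.3375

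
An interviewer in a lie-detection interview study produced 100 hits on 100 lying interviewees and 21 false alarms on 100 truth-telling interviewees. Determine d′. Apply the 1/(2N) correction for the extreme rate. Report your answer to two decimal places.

The hit rate is 100/100 = 1, so apply the 1/(2N) correction: H → 1 − 1/(2·100) = 0.99500.
z(H) = z(0.99500) = 2.576
z(FA) = z(0.21000) = -0.806
d' = 2.576 − (-0.806) = 3.382

d′ = 3.38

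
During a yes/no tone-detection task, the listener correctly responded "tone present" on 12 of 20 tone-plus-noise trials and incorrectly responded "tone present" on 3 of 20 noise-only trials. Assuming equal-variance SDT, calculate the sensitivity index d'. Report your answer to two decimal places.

H = 12/20 = 0.6000
FA = 3/20 = 0.1500
Φ⁻¹(0.6000) = 0.2533, Φ⁻¹(0.1500) = -1.0364
d' = z(H) − z(FA) = 0.2533 − (-1.0364) = 1.2897

d' = 1.29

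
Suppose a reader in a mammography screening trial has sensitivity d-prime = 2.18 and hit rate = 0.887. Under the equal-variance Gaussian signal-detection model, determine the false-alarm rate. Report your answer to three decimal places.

false-alarm rate = 0.166

z(hit rate) = z(0.887) = 1.2107
z(FA) = z(H) − d' = 1.2107 − 2.18 = -0.9693
false-alarm rate = Φ(-0.9693) = 0.1662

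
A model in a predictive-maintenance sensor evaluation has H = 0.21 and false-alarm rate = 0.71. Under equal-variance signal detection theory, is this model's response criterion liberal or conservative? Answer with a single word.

z(H) = -0.806, z(FA) = 0.553
c = −½·(z(H) + z(FA)) = 0.1265
c > 0 → conservative criterion (biased toward responding “no”).

conservative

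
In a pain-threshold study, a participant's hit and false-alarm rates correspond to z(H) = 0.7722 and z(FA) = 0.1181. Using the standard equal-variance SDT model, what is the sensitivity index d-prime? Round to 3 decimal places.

d' = z(H) − z(FA) = 0.7722 − 0.1181 = 0.6541

d-prime = 0.654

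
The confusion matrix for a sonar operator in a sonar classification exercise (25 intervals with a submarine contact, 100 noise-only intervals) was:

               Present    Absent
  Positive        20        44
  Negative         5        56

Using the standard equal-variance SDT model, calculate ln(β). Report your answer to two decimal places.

H = 20/25 = 0.8000
FA = 44/100 = 0.4400
z(0.8000) = 0.842, z(0.4400) = -0.151
ln β = −½·[z(H)² − z(FA)²] = −0.5 × (0.709 − 0.023) = -0.343

ln β = -0.34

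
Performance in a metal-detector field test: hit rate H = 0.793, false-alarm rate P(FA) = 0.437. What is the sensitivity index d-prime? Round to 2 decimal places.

z(H) = 0.817
z(FA) = -0.159
d' = z(H) − z(FA) = 0.817 − (-0.159) = 0.976

d-prime = 0.98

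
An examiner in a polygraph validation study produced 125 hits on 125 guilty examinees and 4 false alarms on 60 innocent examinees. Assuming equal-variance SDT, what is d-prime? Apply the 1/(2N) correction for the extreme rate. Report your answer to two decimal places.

d-prime = 4.15

The hit rate is 125/125 = 1, so apply the 1/(2N) correction: H → 1 − 1/(2·125) = 0.99600.
z(H) = z(0.99600) = 2.652
z(FA) = z(0.06667) = -1.501
d' = 2.652 − (-1.501) = 4.153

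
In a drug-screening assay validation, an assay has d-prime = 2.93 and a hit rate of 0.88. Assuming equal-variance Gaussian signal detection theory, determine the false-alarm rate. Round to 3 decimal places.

false-alarm rate = 0.040

z(hit rate) = z(0.88) = 1.1750
z(FA) = z(H) − d' = 1.1750 − 2.93 = -1.7550
false-alarm rate = Φ(-1.7550) = 0.0396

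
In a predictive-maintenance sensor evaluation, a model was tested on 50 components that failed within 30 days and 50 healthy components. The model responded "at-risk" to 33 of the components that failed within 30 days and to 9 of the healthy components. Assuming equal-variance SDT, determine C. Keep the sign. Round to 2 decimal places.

C = 0.25

H = 33/50 = 0.6600
FA = 9/50 = 0.1800
z(H) = z(0.6600) = 0.412
z(FA) = z(0.1800) = -0.915
c = −½·[z(H) + z(FA)] = −0.5 × (0.412 + (-0.915)) = 0.2515
c > 0: the model has a conservative response bias.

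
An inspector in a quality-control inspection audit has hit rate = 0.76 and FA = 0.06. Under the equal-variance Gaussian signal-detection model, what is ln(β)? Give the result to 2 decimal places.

ln β = 0.96

Φ⁻¹(H) = 0.706
Φ⁻¹(FA) = -1.555
ln β = −½·[z(H)² − z(FA)²] = −0.5 × (0.498 − 2.418) = 0.960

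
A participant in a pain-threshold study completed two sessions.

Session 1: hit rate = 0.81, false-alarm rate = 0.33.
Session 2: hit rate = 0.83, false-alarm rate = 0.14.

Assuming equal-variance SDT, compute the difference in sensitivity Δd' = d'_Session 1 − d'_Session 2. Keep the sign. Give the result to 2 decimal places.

Δd' = -0.72

Session 1: z(0.81) = 0.878, z(0.33) = -0.440, d' = 1.318
Session 2: z(0.83) = 0.954, z(0.14) = -1.080, d' = 2.034
Δd' = d'_Session 1 − d'_Session 2 = 1.318 − 2.034 = -0.716
Session 2 has the higher sensitivity.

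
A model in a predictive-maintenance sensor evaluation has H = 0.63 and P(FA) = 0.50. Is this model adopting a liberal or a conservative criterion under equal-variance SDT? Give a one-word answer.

liberal

z(H) = 0.332, z(FA) = 0.000
c = −½·(z(H) + z(FA)) = -0.166
c < 0 → liberal criterion (biased toward responding “yes”).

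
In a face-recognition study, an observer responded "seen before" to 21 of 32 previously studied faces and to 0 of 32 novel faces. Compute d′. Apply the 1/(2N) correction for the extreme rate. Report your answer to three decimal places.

d′ = 2.556

The false-alarm rate is 0/32 = 0, so apply the 1/(2N) correction: FA → 1/(2·32) = 0.01562.
z(H) = z(0.65625) = 0.4023
z(FA) = z(0.01562) = -2.1540
d' = 0.4023 − (-2.1540) = 2.5563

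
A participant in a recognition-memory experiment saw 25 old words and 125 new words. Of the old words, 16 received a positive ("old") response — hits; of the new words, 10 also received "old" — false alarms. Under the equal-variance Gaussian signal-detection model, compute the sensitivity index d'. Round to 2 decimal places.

d' = 1.76

H = 16/25 = 0.6400
FA = 10/125 = 0.0800
z(H) = z(0.6400) = 0.3585
z(FA) = z(0.0800) = -1.4051
d' = z(H) − z(FA) = 0.3585 − (-1.4051) = 1.7636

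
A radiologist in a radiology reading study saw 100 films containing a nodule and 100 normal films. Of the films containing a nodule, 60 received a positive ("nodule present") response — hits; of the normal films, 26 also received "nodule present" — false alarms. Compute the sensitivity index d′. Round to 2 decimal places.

H = 60/100 = 0.6000
FA = 26/100 = 0.2600
Φ⁻¹(H) = Φ⁻¹(0.6000) = 0.253
Φ⁻¹(FA) = Φ⁻¹(0.2600) = -0.643
d' = z(H) − z(FA) = 0.253 − (-0.643) = 0.896

d′ = 0.90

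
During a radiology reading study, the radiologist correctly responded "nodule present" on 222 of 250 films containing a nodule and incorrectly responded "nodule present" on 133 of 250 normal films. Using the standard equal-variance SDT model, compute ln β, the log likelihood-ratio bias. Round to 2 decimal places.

H = 222/250 = 0.8880
FA = 133/250 = 0.5320
z(H) = z(0.8880) = 1.216
z(FA) = z(0.5320) = 0.080
ln β = −½·[z(H)² − z(FA)²] = −0.5 × (1.479 − 0.006) = -0.7365

ln β = -0.74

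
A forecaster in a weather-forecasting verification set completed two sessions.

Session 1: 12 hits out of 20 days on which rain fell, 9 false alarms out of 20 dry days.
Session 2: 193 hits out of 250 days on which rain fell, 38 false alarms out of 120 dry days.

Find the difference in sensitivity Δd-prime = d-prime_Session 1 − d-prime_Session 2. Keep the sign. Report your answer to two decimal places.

Session 1: z(0.6000) = 0.253, z(0.4500) = -0.126, d' = 0.379
Session 2: z(0.7720) = 0.745, z(0.3167) = -0.477, d' = 1.222
Δd' = d'_Session 1 − d'_Session 2 = 0.379 − 1.222 = -0.843
Session 2 has the higher sensitivity.

Δd-prime = -0.84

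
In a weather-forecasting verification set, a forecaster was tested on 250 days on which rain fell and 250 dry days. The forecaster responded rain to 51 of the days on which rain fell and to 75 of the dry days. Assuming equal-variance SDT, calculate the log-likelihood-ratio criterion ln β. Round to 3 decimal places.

ln β = -0.205

H = 51/250 = 0.2040
FA = 75/250 = 0.3000
Φ⁻¹(0.2040) = -0.8274, Φ⁻¹(0.3000) = -0.5244
ln β = −½·[z(H)² − z(FA)²] = −0.5 × (0.6846 − 0.2750) = -0.2048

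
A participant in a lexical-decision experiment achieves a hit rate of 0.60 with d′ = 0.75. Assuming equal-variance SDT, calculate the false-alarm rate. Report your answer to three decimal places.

false-alarm rate = 0.310

z(hit rate) = z(0.60) = 0.2533
z(FA) = z(H) − d' = 0.2533 − 0.75 = -0.4967
false-alarm rate = Φ(-0.4967) = 0.3097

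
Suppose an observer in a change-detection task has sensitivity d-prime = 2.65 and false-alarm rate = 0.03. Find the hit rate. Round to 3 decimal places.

hit rate = 0.779

z(false-alarm rate) = z(0.03) = -1.8808
z(H) = z(FA) + d' = -1.8808 + 2.65 = 0.7692
hit rate = Φ(0.7692) = 0.7791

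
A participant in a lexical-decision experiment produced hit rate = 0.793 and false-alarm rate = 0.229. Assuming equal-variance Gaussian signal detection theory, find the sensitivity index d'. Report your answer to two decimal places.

z(H) = 0.8169
z(FA) = -0.7421
d' = z(H) − z(FA) = 0.8169 − (-0.7421) = 1.5590

d' = 1.56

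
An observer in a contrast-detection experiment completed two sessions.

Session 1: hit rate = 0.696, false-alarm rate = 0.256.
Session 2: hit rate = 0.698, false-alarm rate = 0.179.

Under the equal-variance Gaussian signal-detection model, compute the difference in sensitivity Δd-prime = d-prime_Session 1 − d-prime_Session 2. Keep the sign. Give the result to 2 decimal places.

Session 1: z(0.696) = 0.513, z(0.256) = -0.656, d' = 1.169
Session 2: z(0.698) = 0.519, z(0.179) = -0.919, d' = 1.438
Δd' = d'_Session 1 − d'_Session 2 = 1.169 − 1.438 = -0.269
Session 2 has the higher sensitivity.

Δd-prime = -0.27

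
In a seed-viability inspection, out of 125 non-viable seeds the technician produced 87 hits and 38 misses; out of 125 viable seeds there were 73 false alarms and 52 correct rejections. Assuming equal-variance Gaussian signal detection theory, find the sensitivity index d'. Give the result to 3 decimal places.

H = 87/125 = 0.6960
FA = 73/125 = 0.5840
z(H) = z(0.6960) = 0.5129
z(FA) = z(0.5840) = 0.2121
d' = z(H) − z(FA) = 0.5129 − 0.2121 = 0.3008

d' = 0.301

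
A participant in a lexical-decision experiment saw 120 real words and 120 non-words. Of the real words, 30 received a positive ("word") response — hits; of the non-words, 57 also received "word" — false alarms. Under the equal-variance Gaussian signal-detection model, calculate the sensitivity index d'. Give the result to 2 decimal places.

H = 30/120 = 0.2500
FA = 57/120 = 0.4750
Φ⁻¹(H) = Φ⁻¹(0.2500) = -0.6745
Φ⁻¹(FA) = Φ⁻¹(0.4750) = -0.0627
d' = z(H) − z(FA) = -0.6745 − (-0.0627) = -0.6118

d' = -0.61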